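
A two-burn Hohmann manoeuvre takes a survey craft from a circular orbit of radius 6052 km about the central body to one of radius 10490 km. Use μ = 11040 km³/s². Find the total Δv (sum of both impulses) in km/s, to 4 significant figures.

Δv = 0.3188 km/s

The Hohmann ellipse has a_t = (r₁ + r₂)/2 = 8271 km.
At r₁ the circular-orbit speed is v₁ = √(μ/r₁) = 1.3506259 km/s.
On the transfer ellipse at r₁, vis-viva gives v_p = √[μ(2/r₁ − 1/a_t)] = 1.5210511 km/s.
First burn Δv₁ = |v_p − v₁| = 0.17043 km/s.
At r₂, v₂ = √(μ/r₂) = 1.02588 km/s.
Transfer-orbit speed at r₂: v_a = √[μ(2/r₂ − 1/a_t)] = 0.877541 km/s.
Second burn Δv₂ = |v₂ − v_a| = 0.14834 km/s.
Total Δv = Δv₁ + Δv₂ = 0.3188 km/s.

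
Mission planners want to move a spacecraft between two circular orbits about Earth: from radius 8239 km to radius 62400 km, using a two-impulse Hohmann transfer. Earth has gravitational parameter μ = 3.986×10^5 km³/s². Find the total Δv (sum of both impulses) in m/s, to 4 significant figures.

Δv = 3596 m/s

The Hohmann ellipse has a_t = (r₁ + r₂)/2 = 35319.5 km.
At r₁ the circular-orbit speed is v₁ = √(μ/r₁) = 6.9555 km/s.
Transfer-orbit speed at r₁ (v² = μ(2/r − 1/a)): v_p = √[μ(2/r₁ − 1/a_t)] = 9.2452 km/s.
First burn Δv₁ = |v_p − v₁| = 2.2897 km/s.
At r₂, v₂ = √(μ/r₂) = 2.5274 km/s.
Transfer-orbit speed at r₂: v_a = √[μ(2/r₂ − 1/a_t)] = 1.2207 km/s.
Second burn Δv₂ = |v₂ − v_a| = 1.3067 km/s.
Δv = Δv₁ + Δv₂ = 2.2897 + 1.3067 = 3.596 km/s.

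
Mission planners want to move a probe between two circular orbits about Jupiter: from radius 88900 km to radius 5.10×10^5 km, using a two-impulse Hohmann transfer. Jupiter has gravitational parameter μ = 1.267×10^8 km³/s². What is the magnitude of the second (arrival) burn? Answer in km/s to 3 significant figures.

Δv₂ = 7.17 km/s

Transfer-ellipse semi-major axis a_t = (r₁ + r₂)/2 = (88900 + 5.100×10^5)/2 = 2.9945×10^5 km.
On the circular orbit at r = 5.100×10^5 km, v_c = √(μ/r) = 15.762 km/s.
Vis-viva on the transfer ellipse at r = 5.100×10^5 km gives v_t = √[μ(2/r − 1/a_t)] = 8.5880 km/s.
Δv₂ = |v_t − v_c| = |8.5880 − 15.762| = 7.174 km/s.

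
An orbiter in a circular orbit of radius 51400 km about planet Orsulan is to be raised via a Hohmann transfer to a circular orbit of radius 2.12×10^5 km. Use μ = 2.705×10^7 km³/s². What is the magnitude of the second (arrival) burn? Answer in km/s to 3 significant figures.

Δv₂ = 4.24 km/s

Transfer-ellipse semi-major axis a_t = (r₁ + r₂)/2 = (51400 + 2.120×10^5)/2 = 1.317×10^5 km.
On the circular orbit at r = 2.120×10^5 km, v_c = √(μ/r) = 11.296 km/s.
Vis-viva on the transfer ellipse at r = 2.120×10^5 km gives v_t = √[μ(2/r − 1/a_t)] = 7.0567 km/s.
Δv₂ = |v_t − v_c| = |7.0567 − 11.296| = 4.239 km/s.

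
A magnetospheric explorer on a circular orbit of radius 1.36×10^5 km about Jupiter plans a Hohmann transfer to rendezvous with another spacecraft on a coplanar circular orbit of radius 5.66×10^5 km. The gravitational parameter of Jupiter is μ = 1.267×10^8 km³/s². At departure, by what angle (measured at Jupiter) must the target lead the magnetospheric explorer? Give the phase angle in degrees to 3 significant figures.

φ = 92.1°

The Hohmann ellipse has a_t = (r₁ + r₂)/2 = 3.510×10^5 km.
Transfer time t = π√(a_t³/μ) = 58039 s.
The target's mean motion on its circular orbit is ω₂ = √(μ/r₂³) = 2.6434×10^-5 rad/s.
Angle swept by the target during transfer: ω₂·t = 1.5342 rad = 87.90°.
Arrival is 180° from departure on the ellipse, so φ = 180° − 87.90° = 92.1°.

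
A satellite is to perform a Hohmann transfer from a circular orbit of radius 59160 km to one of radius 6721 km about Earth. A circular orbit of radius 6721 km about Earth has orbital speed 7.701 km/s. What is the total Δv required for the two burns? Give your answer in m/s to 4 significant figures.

Δv = 4043 m/s

From the circular-orbit relation v² = μ/r at r = 6721 km: μ = v²r = (7.701)² × 6721 = 3.98592×10^5 km³/s².
Semi-major axis of the transfer orbit: a_t = (59160 + 6721)/2 = 32940.5 km.
At r₁ the circular-orbit speed is v₁ = √(μ/r₁) = 2.5957 km/s.
Transfer-orbit speed at r₁ (vis-viva): v_a = √[μ(2/r₁ − 1/a_t)] = 1.1725 km/s.
First burn Δv₁ = |v_a − v₁| = 1.4232 km/s.
At r₂, v₂ = √(μ/r₂) = 7.70100 km/s.
Transfer-orbit speed at r₂: v_p = √[μ(2/r₂ − 1/a_t)] = 10.3204 km/s.
Second burn Δv₂ = |v₂ − v_p| = 2.6194 km/s.
Total Δv = Δv₁ + Δv₂ = 4.043 km/s.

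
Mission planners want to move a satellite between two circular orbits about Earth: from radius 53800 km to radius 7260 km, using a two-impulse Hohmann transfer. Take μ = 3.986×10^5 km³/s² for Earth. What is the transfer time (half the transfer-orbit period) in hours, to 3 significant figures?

Semi-major axis of the transfer orbit: a_t = (53800 + 7260)/2 = 30530 km.
By Kepler's third law the transfer-orbit period is T = 2π√(a_t³/μ), so t = T/2 = 26540 s.
Converting: 26540 s ÷ 3600 s/hour = 7.37 hours.

t = 7.37 hours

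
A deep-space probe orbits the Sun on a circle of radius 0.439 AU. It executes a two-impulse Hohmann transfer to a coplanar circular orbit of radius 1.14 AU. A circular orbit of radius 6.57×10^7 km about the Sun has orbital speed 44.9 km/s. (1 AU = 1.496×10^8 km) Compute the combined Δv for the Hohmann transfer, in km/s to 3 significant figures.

From the circular-orbit relation v² = μ/r at r = 6.57×10^7 km: μ = v²r = (44.9)² × 6.57×10^7 = 1.32452×10^11 km³/s².
In km: r₁ = 0.439 × 1.496×10^8 = 6.56744×10^7 km; r₂ = 1.14 × 1.496×10^8 = 1.70544×10^8 km.
The Hohmann ellipse has a_t = (r₁ + r₂)/2 = 1.181092×10^8 km.
At r₁ the circular-orbit speed is v₁ = √(μ/r₁) = 44.9088 km/s.
On the transfer ellipse at r₁, v² = μ(2/r − 1/a) gives v_p = √[μ(2/r₁ − 1/a_t)] = 53.9644 km/s.
First burn Δv₁ = |v_p − v₁| = 9.056 km/s.
At r₂, v₂ = √(μ/r₂) = 27.868 km/s.
Transfer-orbit speed at r₂: v_a = √[μ(2/r₂ − 1/a_t)] = 20.781 km/s.
Second burn Δv₂ = |v₂ − v_a| = 7.087 km/s.
Total Δv = Δv₁ + Δv₂ = 16.14 km/s.

Δv = 16.1 km/s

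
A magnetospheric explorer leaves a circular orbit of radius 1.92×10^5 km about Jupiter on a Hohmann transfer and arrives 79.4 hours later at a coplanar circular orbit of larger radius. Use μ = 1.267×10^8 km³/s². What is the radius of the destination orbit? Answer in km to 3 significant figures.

Transfer time t = 79.4 hours = 2.8584×10^5 s, and t = π√(a_t³/μ).
So a_t = (μ t²/π²)^(1/3) = (1.267×10^8 × (2.8584×10^5)² / π²)^(1/3) = 1.0160×10^6 km.
Since a_t = (r₁ + r₂)/2, r₂ = 2a_t − r₁ = 2×1.0160×10^6 − 1.920×10^5 = 1.840×10^6 km.

r₂ = 1.84×10^6 km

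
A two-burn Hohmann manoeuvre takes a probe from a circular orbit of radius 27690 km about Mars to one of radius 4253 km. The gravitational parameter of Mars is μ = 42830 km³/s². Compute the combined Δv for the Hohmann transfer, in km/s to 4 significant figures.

Semi-major axis of the transfer orbit: a_t = (27690 + 4253)/2 = 15971.5 km.
At r₁ the circular-orbit speed is v₁ = √(μ/r₁) = 1.2437 km/s.
On the transfer ellipse at r₁, vis-viva equation gives v_a = √[μ(2/r₁ − 1/a_t)] = 0.64178 km/s.
First burn Δv₁ = |v_a − v₁| = 0.6019 km/s.
At r₂, v₂ = √(μ/r₂) = 3.173 km/s.
Transfer-orbit speed at r₂: v_p = √[μ(2/r₂ − 1/a_t)] = 4.178 km/s.
Second burn Δv₂ = |v₂ − v_p| = 1.005 km/s.
Total Δv = Δv₁ + Δv₂ = 1.607 km/s.

Δv = 1.607 km/s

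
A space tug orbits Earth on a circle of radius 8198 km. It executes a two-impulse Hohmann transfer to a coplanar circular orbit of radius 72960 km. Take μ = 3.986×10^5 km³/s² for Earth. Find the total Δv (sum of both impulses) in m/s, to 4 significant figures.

Δv = 3664 m/s

The Hohmann ellipse has a_t = (r₁ + r₂)/2 = 40579 km.
At r₁ the circular-orbit speed is v₁ = √(μ/r₁) = 6.973 km/s.
On the transfer ellipse at r₁, vis-viva gives v_p = √[μ(2/r₁ − 1/a_t)] = 9.350 km/s.
First burn Δv₁ = |v_p − v₁| = 2.377 km/s.
At r₂, v₂ = √(μ/r₂) = 2.3374 km/s.
Transfer-orbit speed at r₂: v_a = √[μ(2/r₂ − 1/a_t)] = 1.0506 km/s.
Second burn Δv₂ = |v₂ − v_a| = 1.287 km/s.
Δv = Δv₁ + Δv₂ = 2.377 + 1.287 = 3.664 km/s.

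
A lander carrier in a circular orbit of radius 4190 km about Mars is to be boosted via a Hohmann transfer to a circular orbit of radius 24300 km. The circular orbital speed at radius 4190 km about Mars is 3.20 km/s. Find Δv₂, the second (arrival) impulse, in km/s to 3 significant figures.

Δv₂ = 0.608 km/s

From the circular-orbit relation v² = μ/r at r = 4190 km: μ = v²r = (3.20)² × 4190 = 42905.6 km³/s².
The Hohmann ellipse has a_t = (r₁ + r₂)/2 = 14245 km.
On the circular orbit at r = 24300 km, v_c = √(μ/r) = 1.3288 km/s.
Transfer-orbit speed at the same r (vis-viva, a = a_t): v_t = √[μ(2/r − 1/a_t)] = 0.72066 km/s.
Δv₂ = |v_t − v_c| = |0.72066 − 1.3288| = 0.6081 km/s.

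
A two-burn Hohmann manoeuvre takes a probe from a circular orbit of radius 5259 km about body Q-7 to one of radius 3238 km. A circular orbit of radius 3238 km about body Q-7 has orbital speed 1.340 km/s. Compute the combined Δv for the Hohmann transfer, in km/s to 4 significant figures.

Δv = 0.2844 km/s

From the circular-orbit relation v² = μ/r at r = 3238 km: μ = v²r = (1.340)² × 3238 = 5814.15 km³/s².
The Hohmann ellipse has a_t = (r₁ + r₂)/2 = 4248.5 km.
Circular speed at r₁: v₁ = √(μ/r₁) = √(5814.15/5259) = 1.05146 km/s.
On the transfer ellipse at r₁, vis-viva gives v_a = √[μ(2/r₁ − 1/a_t)] = 0.917936 km/s.
First burn Δv₁ = |v_a − v₁| = 0.1335 km/s.
Circular speed at r₂: v₂ = √(μ/r₂) = 1.3400 km/s.
Transfer-orbit speed at r₂: v_p = √[μ(2/r₂ − 1/a_t)] = 1.4909 km/s.
Second burn Δv₂ = |v₂ − v_p| = 0.1509 km/s.
Δv = Δv₁ + Δv₂ = 0.1335 + 0.1509 = 0.2844 km/s.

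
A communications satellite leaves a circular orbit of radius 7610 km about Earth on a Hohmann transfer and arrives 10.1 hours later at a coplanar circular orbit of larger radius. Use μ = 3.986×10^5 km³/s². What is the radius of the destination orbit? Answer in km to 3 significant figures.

Transfer time t = 10.1 hours = 36360 s, and t = π√(a_t³/μ).
So a_t = (μ t²/π²)^(1/3) = (3.986×10^5 × (36360)² / π²)^(1/3) = 37656 km.
Since a_t = (r₁ + r₂)/2, r₂ = 2a_t − r₁ = 2×37656 − 7610 = 67702 km.

r₂ = 67700 km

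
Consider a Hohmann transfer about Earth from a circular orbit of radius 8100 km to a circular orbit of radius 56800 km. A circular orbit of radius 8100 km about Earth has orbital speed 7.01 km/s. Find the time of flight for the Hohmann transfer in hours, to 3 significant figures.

t = 8.09 hours

From the circular-orbit relation v² = μ/r at r = 8100 km: μ = v²r = (7.01)² × 8100 = 3.98035×10^5 km³/s².
Transfer-ellipse semi-major axis a_t = (r₁ + r₂)/2 = (8100 + 56800)/2 = 32450 km.
Transfer time t = π√(a_t³/μ) = π√((32450)³ / 3.98035×10^5) = 29110 s.
Converting: 29110 s ÷ 3600 s/hour = 8.09 hours.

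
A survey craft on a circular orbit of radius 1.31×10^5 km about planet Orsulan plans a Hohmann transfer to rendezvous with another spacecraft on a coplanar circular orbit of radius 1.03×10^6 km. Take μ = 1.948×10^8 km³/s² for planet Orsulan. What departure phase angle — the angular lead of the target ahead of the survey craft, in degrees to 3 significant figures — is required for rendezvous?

Transfer-ellipse semi-major axis a_t = (r₁ + r₂)/2 = (1.310×10^5 + 1.030×10^6)/2 = 5.805×10^5 km.
The half-period of the transfer ellipse is t = π√(a_t³/μ) = 99554 s.
The target's mean motion on its circular orbit is ω₂ = √(μ/r₂³) = 1.3352×10^-5 rad/s.
Angle swept by the target during transfer: ω₂·t = 1.3292 rad = 76.16°.
Arrival is 180° from departure on the ellipse, so φ = 180° − 76.16° = 104°.

φ = 104°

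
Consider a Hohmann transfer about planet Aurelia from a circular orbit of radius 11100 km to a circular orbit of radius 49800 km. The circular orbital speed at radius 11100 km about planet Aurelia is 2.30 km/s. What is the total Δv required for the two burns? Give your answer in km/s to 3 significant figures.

From the circular-orbit relation v² = μ/r at r = 11100 km: μ = v²r = (2.30)² × 11100 = 58719.0 km³/s².
The Hohmann ellipse has a_t = (r₁ + r₂)/2 = 30450 km.
At r₁ the circular-orbit speed is v₁ = √(μ/r₁) = 2.3000 km/s.
On the transfer ellipse at r₁, v² = μ(2/r − 1/a) gives v_p = √[μ(2/r₁ − 1/a_t)] = 2.9414 km/s.
First burn Δv₁ = |v_p − v₁| = 0.6414 km/s.
At r₂, v₂ = √(μ/r₂) = 1.0859 km/s.
Transfer-orbit speed at r₂: v_a = √[μ(2/r₂ − 1/a_t)] = 0.65561 km/s.
Second burn Δv₂ = |v₂ − v_a| = 0.4303 km/s.
Δv = Δv₁ + Δv₂ = 0.6414 + 0.4303 = 1.072 km/s.

Δv = 1.07 km/s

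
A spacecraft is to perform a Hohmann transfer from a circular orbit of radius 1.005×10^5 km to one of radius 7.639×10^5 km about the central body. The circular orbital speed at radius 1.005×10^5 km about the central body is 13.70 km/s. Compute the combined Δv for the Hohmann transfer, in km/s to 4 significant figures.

From the circular-orbit relation v² = μ/r at r = 1.005×10^5 km: μ = v²r = (13.70)² × 1.005×10^5 = 1.88628×10^7 km³/s².
Semi-major axis of the transfer orbit: a_t = (1.005×10^5 + 7.639×10^5)/2 = 4.322×10^5 km.
Circular speed at r₁: v₁ = √(μ/r₁) = √(1.88628×10^7/1.005×10^5) = 13.700 km/s.
Transfer-orbit speed at r₁ (vis-viva equation): v_p = √[μ(2/r₁ − 1/a_t)] = 18.214 km/s.
First burn Δv₁ = |v_p − v₁| = 4.514 km/s.
Circular speed at r₂: v₂ = √(μ/r₂) = 4.969 km/s.
Transfer-orbit speed at r₂: v_a = √[μ(2/r₂ − 1/a_t)] = 2.396 km/s.
Second burn Δv₂ = |v₂ − v_a| = 2.573 km/s.
Δv = Δv₁ + Δv₂ = 4.514 + 2.573 = 7.087 km/s.

Δv = 7.087 km/s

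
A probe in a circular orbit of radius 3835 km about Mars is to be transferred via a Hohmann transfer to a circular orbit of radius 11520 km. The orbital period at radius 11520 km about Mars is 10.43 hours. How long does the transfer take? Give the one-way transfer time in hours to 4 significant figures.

From Kepler's third law T² = 4π²r³/μ at r = 11520 km, T = 10.43 hours = 10.43 × 3600 s = 37548 s: μ = 4π²r³/T² = 42809.8 km³/s².
Transfer-ellipse semi-major axis a_t = (r₁ + r₂)/2 = (3835 + 11520)/2 = 7677.5 km.
Half the transfer-orbit period gives t = π√(a_t³/μ) = 10214 s.
Converting: 10214 s ÷ 3600 s/hour = 2.837 hours.

t = 2.837 hours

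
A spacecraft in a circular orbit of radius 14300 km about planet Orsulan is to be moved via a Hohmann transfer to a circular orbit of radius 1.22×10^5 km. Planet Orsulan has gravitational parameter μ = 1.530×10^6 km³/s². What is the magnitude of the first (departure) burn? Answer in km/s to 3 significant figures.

Semi-major axis of the transfer orbit: a_t = (14300 + 1.220×10^5)/2 = 68150 km.
Circular speed at r = 14300 km: v_c = √(μ/r) = 10.344 km/s.
Transfer-orbit speed at the same r (vis-viva, a = a_t): v_t = √[μ(2/r − 1/a_t)] = 13.840 km/s.
Δv₁ = |v_t − v_c| = |13.840 − 10.344| = 3.496 km/s.

Δv₁ = 3.50 km/s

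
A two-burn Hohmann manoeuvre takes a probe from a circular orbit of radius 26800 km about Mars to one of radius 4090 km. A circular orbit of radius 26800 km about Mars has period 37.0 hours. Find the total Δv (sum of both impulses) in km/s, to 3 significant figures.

Δv = 1.64 km/s

From Kepler's third law T² = 4π²r³/μ at r = 26800 km, T = 37.0 hours = 37.0 × 3600 s = 1.332×10^5 s: μ = 4π²r³/T² = 42830.7 km³/s².
The Hohmann ellipse has a_t = (r₁ + r₂)/2 = 15445 km.
At r₁ the circular-orbit speed is v₁ = √(μ/r₁) = 1.264184 km/s.
Transfer-orbit speed at r₁ (vis-viva): v_a = √[μ(2/r₁ − 1/a_t)] = 0.6505462 km/s.
First burn Δv₁ = |v_a − v₁| = 0.61364 km/s.
Circular speed at r₂: v₂ = √(μ/r₂) = 3.23606 km/s.
Transfer-orbit speed at r₂: v_p = √[μ(2/r₂ − 1/a_t)] = 4.26275 km/s.
Second burn Δv₂ = |v₂ − v_p| = 1.0267 km/s.
Total Δv = Δv₁ + Δv₂ = 1.640 km/s.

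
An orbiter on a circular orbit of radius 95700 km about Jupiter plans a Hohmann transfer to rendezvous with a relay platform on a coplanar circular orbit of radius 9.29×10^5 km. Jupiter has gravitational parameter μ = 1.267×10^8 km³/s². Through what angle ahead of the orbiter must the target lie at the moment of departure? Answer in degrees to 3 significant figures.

φ = 106°

Transfer-ellipse semi-major axis a_t = (r₁ + r₂)/2 = (95700 + 9.290×10^5)/2 = 5.1235×10^5 km.
Transfer time t = π√(a_t³/μ) = 1.02356×10^5 s.
Target angular speed ω₂ = √(μ/r₂³) = 1.25709×10^-5 rad/s.
Angle swept by the target during transfer: ω₂·t = 1.2867 rad = 73.72°.
The orbiter traverses 180° on the transfer ellipse, so the target must lead by 180° − 73.72° = 106°.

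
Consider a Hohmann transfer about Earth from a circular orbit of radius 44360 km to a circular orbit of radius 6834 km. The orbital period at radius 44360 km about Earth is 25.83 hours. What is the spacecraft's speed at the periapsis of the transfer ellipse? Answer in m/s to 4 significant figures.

v = 10050 m/s

From Kepler's third law T² = 4π²r³/μ at r = 44360 km, T = 25.83 hours = 25.83 × 3600 s = 92988 s: μ = 4π²r³/T² = 3.98548×10^5 km³/s².
Transfer-ellipse semi-major axis a_t = (r₁ + r₂)/2 = (44360 + 6834)/2 = 25597 km.
The periapsis of the transfer ellipse is at r = 6834 km.
Vis-viva: v = √[μ(2/r − 1/a_t)] = √[3.98548×10^5 × (2/6834 − 1/25597)] = 10.05 km/s.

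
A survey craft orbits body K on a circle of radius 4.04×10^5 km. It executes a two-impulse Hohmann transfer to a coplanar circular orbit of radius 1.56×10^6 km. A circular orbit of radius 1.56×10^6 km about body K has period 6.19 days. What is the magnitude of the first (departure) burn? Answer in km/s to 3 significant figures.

Δv₁ = 9.38 km/s

From Kepler's third law T² = 4π²r³/μ at r = 1.56×10^6 km, T = 6.19 days = 6.19 × 86400 s = 5.34816×10^5 s: μ = 4π²r³/T² = 5.23992×10^8 km³/s².
Semi-major axis of the transfer orbit: a_t = (4.040×10^5 + 1.560×10^6)/2 = 9.820×10^5 km.
Circular speed at r = 4.040×10^5 km: v_c = √(μ/r) = 36.014 km/s.
Transfer-orbit speed at the same r (vis-viva, a = a_t): v_t = √[μ(2/r − 1/a_t)] = 45.392 km/s.
Δv₁ = |v_t − v_c| = |45.392 − 36.014| = 9.378 km/s.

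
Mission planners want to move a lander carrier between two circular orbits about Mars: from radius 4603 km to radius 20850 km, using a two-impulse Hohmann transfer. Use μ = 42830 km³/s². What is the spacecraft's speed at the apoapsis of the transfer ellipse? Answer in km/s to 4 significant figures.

v = 0.8620 km/s

Semi-major axis of the transfer orbit: a_t = (4603 + 20850)/2 = 12726.5 km.
At apoapsis, r = 20850 km.
Vis-viva: v = √[μ(2/r − 1/a_t)] = √[42830 × (2/20850 − 1/12726.5)] = 0.8620 km/s.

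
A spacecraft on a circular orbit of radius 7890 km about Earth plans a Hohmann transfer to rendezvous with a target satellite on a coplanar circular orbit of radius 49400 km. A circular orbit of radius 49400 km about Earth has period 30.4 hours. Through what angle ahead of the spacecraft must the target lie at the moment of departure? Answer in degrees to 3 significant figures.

From Kepler's third law T² = 4π²r³/μ at r = 49400 km, T = 30.4 hours = 30.4 × 3600 s = 1.0944×10^5 s: μ = 4π²r³/T² = 3.97364×10^5 km³/s².
Transfer-ellipse semi-major axis a_t = (r₁ + r₂)/2 = (7890 + 49400)/2 = 28645 km.
The half-period of the transfer ellipse is t = π√(a_t³/μ) = 24162 s.
The target's mean motion on its circular orbit is ω₂ = √(μ/r₂³) = 5.7412×10^-5 rad/s.
Angle swept by the target during transfer: ω₂·t = 1.3872 rad = 79.48°.
Arrival is 180° from departure on the ellipse, so φ = 180° − 79.48° = 101°.

φ = 101°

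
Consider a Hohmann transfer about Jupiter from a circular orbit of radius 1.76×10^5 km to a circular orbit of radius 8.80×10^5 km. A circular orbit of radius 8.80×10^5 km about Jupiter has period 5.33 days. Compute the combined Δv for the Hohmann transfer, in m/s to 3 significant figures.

Δv = 12900 m/s

From Kepler's third law T² = 4π²r³/μ at r = 8.80×10^5 km, T = 5.33 days = 5.33 × 86400 s = 4.60512×10^5 s: μ = 4π²r³/T² = 1.26860×10^8 km³/s².
Transfer-ellipse semi-major axis a_t = (r₁ + r₂)/2 = (1.760×10^5 + 8.800×10^5)/2 = 5.280×10^5 km.
Circular speed at r₁: v₁ = √(μ/r₁) = √(1.26860×10^8/1.760×10^5) = 26.84767 km/s.
On the transfer ellipse at r₁, vis-viva equation gives v_p = √[μ(2/r₁ − 1/a_t)] = 34.66019 km/s.
First burn Δv₁ = |v_p − v₁| = 7.813 km/s.
Circular speed at r₂: v₂ = √(μ/r₂) = 12.007 km/s.
Transfer-orbit speed at r₂: v_a = √[μ(2/r₂ − 1/a_t)] = 6.9320 km/s.
Second burn Δv₂ = |v₂ − v_a| = 5.075 km/s.
Total Δv = Δv₁ + Δv₂ = 12.89 km/s.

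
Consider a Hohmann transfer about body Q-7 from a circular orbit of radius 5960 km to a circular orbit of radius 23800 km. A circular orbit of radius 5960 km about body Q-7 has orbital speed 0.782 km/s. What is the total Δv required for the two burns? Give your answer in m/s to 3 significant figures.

From the circular-orbit relation v² = μ/r at r = 5960 km: μ = v²r = (0.782)² × 5960 = 3644.68 km³/s².
Semi-major axis of the transfer orbit: a_t = (5960 + 23800)/2 = 14880 km.
Circular speed at r₁: v₁ = √(μ/r₁) = √(3644.68/5960) = 0.7820 km/s.
On the transfer ellipse at r₁, vis-viva gives v_p = √[μ(2/r₁ − 1/a_t)] = 0.9890 km/s.
First burn Δv₁ = |v_p − v₁| = 0.2070 km/s.
At r₂, v₂ = √(μ/r₂) = 0.39133 km/s.
Transfer-orbit speed at r₂: v_a = √[μ(2/r₂ − 1/a_t)] = 0.24766 km/s.
Second burn Δv₂ = |v₂ − v_a| = 0.1437 km/s.
Δv = Δv₁ + Δv₂ = 0.2070 + 0.1437 = 0.3507 km/s.

Δv = 351 m/s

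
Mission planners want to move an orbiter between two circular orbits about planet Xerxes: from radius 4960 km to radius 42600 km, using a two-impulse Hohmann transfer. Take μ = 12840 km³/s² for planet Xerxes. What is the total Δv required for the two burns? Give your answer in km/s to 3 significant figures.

Transfer-ellipse semi-major axis a_t = (r₁ + r₂)/2 = (4960 + 42600)/2 = 23780 km.
At r₁ the circular-orbit speed is v₁ = √(μ/r₁) = 1.60895 km/s.
Transfer-orbit speed at r₁ (v² = μ(2/r − 1/a)): v_p = √[μ(2/r₁ − 1/a_t)] = 2.15348 km/s.
First burn Δv₁ = |v_p − v₁| = 0.5445 km/s.
Circular speed at r₂: v₂ = √(μ/r₂) = 0.5490 km/s.
Transfer-orbit speed at r₂: v_a = √[μ(2/r₂ − 1/a_t)] = 0.2507 km/s.
Second burn Δv₂ = |v₂ − v_a| = 0.2983 km/s.
Total Δv = Δv₁ + Δv₂ = 0.8428 km/s.

Δv = 0.843 km/s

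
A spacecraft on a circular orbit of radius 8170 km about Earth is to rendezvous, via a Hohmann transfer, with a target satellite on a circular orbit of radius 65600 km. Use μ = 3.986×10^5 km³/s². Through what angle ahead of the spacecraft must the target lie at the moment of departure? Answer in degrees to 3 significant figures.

φ = 104°

The Hohmann ellipse has a_t = (r₁ + r₂)/2 = 36885 km.
The half-period of the transfer ellipse is t = π√(a_t³/μ) = 35250 s.
Target angular speed ω₂ = √(μ/r₂³) = 3.7576×10^-5 rad/s.
Angle swept by the target during transfer: ω₂·t = 1.3246 rad = 75.89°.
Arrival is 180° from departure on the ellipse, so φ = 180° − 75.89° = 104°.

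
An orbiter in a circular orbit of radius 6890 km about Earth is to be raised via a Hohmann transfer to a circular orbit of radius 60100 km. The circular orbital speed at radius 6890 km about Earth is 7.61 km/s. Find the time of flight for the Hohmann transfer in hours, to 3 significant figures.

t = 8.47 hours

From the circular-orbit relation v² = μ/r at r = 6890 km: μ = v²r = (7.61)² × 6890 = 3.99014×10^5 km³/s².
Transfer-ellipse semi-major axis a_t = (r₁ + r₂)/2 = (6890 + 60100)/2 = 33495 km.
Half the transfer-orbit period gives t = π√(a_t³/μ) = 30490 s.
Converting: 30490 s ÷ 3600 s/hour = 8.47 hours.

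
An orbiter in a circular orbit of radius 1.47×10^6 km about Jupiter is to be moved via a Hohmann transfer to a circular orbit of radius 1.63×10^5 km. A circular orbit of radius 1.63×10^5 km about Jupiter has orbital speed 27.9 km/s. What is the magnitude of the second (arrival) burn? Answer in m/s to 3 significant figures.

Δv₂ = 9540 m/s

From the circular-orbit relation v² = μ/r at r = 1.63×10^5 km: μ = v²r = (27.9)² × 1.63×10^5 = 1.26881×10^8 km³/s².
The Hohmann ellipse has a_t = (r₁ + r₂)/2 = 8.165×10^5 km.
On the circular orbit at r = 1.630×10^5 km, v_c = √(μ/r) = 27.900 km/s.
Vis-viva on the transfer ellipse at r = 1.630×10^5 km gives v_t = √[μ(2/r − 1/a_t)] = 37.436 km/s.
Δv₂ = |v_t − v_c| = |37.436 − 27.900| = 9.536 km/s.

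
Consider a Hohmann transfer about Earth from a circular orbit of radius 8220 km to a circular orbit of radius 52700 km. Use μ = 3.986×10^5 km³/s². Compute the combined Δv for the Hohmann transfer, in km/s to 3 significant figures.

The Hohmann ellipse has a_t = (r₁ + r₂)/2 = 30460 km.
Circular speed at r₁: v₁ = √(μ/r₁) = √(3.986×10^5/8220) = 6.9636 km/s.
Transfer-orbit speed at r₁ (vis-viva): v_p = √[μ(2/r₁ − 1/a_t)] = 9.1595 km/s.
First burn Δv₁ = |v_p − v₁| = 2.1959 km/s.
At r₂, v₂ = √(μ/r₂) = 2.7502 km/s.
Transfer-orbit speed at r₂: v_a = √[μ(2/r₂ − 1/a_t)] = 1.4287 km/s.
Second burn Δv₂ = |v₂ − v_a| = 1.3215 km/s.
Total Δv = Δv₁ + Δv₂ = 3.517 km/s.

Δv = 3.52 km/s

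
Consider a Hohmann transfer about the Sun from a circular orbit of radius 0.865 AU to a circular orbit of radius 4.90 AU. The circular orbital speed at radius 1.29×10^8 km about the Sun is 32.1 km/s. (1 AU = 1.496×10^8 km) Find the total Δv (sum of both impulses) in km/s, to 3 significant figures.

Δv = 15.8 km/s

From the circular-orbit relation v² = μ/r at r = 1.29×10^8 km: μ = v²r = (32.1)² × 1.29×10^8 = 1.32923×10^11 km³/s².
In km: r₁ = 0.865 × 1.496×10^8 = 1.29404×10^8 km; r₂ = 4.90 × 1.496×10^8 = 7.3304×10^8 km.
The Hohmann ellipse has a_t = (r₁ + r₂)/2 = 4.31222×10^8 km.
At r₁ the circular-orbit speed is v₁ = √(μ/r₁) = 32.050 km/s.
On the transfer ellipse at r₁, vis-viva equation gives v_p = √[μ(2/r₁ − 1/a_t)] = 41.787 km/s.
First burn Δv₁ = |v_p − v₁| = 9.737 km/s.
At r₂, v₂ = √(μ/r₂) = 13.466 km/s.
Transfer-orbit speed at r₂: v_a = √[μ(2/r₂ − 1/a_t)] = 7.3767 km/s.
Second burn Δv₂ = |v₂ − v_a| = 6.089 km/s.
Total Δv = Δv₁ + Δv₂ = 15.83 km/s.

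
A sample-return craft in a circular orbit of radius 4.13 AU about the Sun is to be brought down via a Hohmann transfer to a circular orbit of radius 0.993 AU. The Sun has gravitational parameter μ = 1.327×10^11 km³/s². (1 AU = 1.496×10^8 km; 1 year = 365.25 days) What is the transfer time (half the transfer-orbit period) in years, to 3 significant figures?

In km: r₁ = 4.13 × 1.496×10^8 = 6.17848×10^8 km; r₂ = 0.993 × 1.496×10^8 = 1.485528×10^8 km.
The Hohmann ellipse has a_t = (r₁ + r₂)/2 = 3.832004×10^8 km.
By Kepler's third law the transfer-orbit period is T = 2π√(a_t³/μ), so t = T/2 = 6.469×10^7 s.
Converting: 6.469×10^7 s ÷ 3.15576×10^7 s/year (365.25 × 86400) = 2.05 years.

t = 2.05 years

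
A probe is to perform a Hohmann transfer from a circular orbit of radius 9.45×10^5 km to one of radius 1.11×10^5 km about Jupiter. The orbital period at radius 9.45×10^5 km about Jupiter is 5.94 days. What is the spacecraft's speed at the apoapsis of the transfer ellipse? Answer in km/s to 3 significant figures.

From Kepler's third law T² = 4π²r³/μ at r = 9.45×10^5 km, T = 5.94 days = 5.94 × 86400 s = 5.13216×10^5 s: μ = 4π²r³/T² = 1.26490×10^8 km³/s².
The Hohmann ellipse has a_t = (r₁ + r₂)/2 = 5.280×10^5 km.
The apoapsis of the transfer ellipse is at r = 9.450×10^5 km.
From the vis-viva equation, v = √[μ(2/r − 1/a_t)] = 5.305 km/s.

v = 5.30 km/s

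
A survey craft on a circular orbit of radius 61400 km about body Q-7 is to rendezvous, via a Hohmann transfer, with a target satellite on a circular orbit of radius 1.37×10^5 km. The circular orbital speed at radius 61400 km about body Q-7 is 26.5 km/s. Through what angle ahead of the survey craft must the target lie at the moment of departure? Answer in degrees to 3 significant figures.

From the circular-orbit relation v² = μ/r at r = 61400 km: μ = v²r = (26.5)² × 61400 = 4.31182×10^7 km³/s².
The Hohmann ellipse has a_t = (r₁ + r₂)/2 = 99200 km.
Transfer time t = π√(a_t³/μ) = 14950 s.
Target angular speed ω₂ = √(μ/r₂³) = 1.295×10^-4 rad/s.
Angle swept by the target during transfer: ω₂·t = 1.936 rad = 110.9°.
The survey craft traverses 180° on the transfer ellipse, so the target must lead by 180° − 110.9° = 69.1°.

φ = 69.1°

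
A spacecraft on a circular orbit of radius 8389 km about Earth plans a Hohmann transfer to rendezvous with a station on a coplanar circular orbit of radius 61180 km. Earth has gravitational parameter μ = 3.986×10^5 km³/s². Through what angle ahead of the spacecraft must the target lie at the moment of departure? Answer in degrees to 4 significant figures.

Transfer-ellipse semi-major axis a_t = (r₁ + r₂)/2 = (8389 + 61180)/2 = 34784.5 km.
Transfer time t = π√(a_t³/μ) = 32282 s.
The target's mean motion on its circular orbit is ω₂ = √(μ/r₂³) = 4.1721×10^-5 rad/s.
Angle swept by the target during transfer: ω₂·t = 1.3468 rad = 77.17°.
Arrival is 180° from departure on the ellipse, so φ = 180° − 77.17° = 102.8°.

φ = 102.8°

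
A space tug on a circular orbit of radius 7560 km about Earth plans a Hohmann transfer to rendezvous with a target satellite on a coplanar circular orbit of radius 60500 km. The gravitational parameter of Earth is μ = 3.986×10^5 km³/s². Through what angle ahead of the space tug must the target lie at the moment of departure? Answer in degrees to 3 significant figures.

φ = 104°

Transfer-ellipse semi-major axis a_t = (r₁ + r₂)/2 = (7560 + 60500)/2 = 34030 km.
Transfer time t = π√(a_t³/μ) = 31237 s.
Target angular speed ω₂ = √(μ/r₂³) = 4.2426×10^-5 rad/s.
Angle swept by the target during transfer: ω₂·t = 1.3253 rad = 75.93°.
Arrival is 180° from departure on the ellipse, so φ = 180° − 75.93° = 104°.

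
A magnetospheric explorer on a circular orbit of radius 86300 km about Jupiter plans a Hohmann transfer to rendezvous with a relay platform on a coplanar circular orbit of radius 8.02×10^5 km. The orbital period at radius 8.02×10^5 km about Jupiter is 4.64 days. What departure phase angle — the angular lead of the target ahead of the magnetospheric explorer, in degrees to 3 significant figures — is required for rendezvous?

From Kepler's third law T² = 4π²r³/μ at r = 8.02×10^5 km, T = 4.64 days = 4.64 × 86400 s = 4.00896×10^5 s: μ = 4π²r³/T² = 1.26712×10^8 km³/s².
The Hohmann ellipse has a_t = (r₁ + r₂)/2 = 4.4415×10^5 km.
The half-period of the transfer ellipse is t = π√(a_t³/μ) = 82610 s.
The target's mean motion on its circular orbit is ω₂ = √(μ/r₂³) = 1.5673×10^-5 rad/s.
Angle swept by the target during transfer: ω₂·t = 1.2947 rad = 74.18°.
Arrival is 180° from departure on the ellipse, so φ = 180° − 74.18° = 106°.

φ = 106°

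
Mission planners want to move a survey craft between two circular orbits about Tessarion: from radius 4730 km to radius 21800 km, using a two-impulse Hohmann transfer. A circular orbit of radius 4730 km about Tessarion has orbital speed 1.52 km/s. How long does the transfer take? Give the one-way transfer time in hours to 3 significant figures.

From the circular-orbit relation v² = μ/r at r = 4730 km: μ = v²r = (1.52)² × 4730 = 10928.2 km³/s².
Transfer-ellipse semi-major axis a_t = (r₁ + r₂)/2 = (4730 + 21800)/2 = 13265 km.
Transfer time t = π√(a_t³/μ) = π√((13265)³ / 10928.2) = 45910 s.
Converting: 45910 s ÷ 3600 s/hour = 12.8 hours.

t = 12.8 hours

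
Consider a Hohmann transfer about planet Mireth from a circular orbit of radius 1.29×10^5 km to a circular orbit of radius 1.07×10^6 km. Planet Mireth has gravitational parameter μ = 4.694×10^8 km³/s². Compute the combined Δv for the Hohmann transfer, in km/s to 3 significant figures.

Δv = 31.5 km/s

The Hohmann ellipse has a_t = (r₁ + r₂)/2 = 5.995×10^5 km.
At r₁ the circular-orbit speed is v₁ = √(μ/r₁) = 60.32 km/s.
Transfer-orbit speed at r₁ (vis-viva equation): v_p = √[μ(2/r₁ − 1/a_t)] = 80.59 km/s.
First burn Δv₁ = |v_p − v₁| = 20.27 km/s.
At r₂, v₂ = √(μ/r₂) = 20.945 km/s.
Transfer-orbit speed at r₂: v_a = √[μ(2/r₂ − 1/a_t)] = 9.7158 km/s.
Second burn Δv₂ = |v₂ − v_a| = 11.23 km/s.
Total Δv = Δv₁ + Δv₂ = 31.50 km/s.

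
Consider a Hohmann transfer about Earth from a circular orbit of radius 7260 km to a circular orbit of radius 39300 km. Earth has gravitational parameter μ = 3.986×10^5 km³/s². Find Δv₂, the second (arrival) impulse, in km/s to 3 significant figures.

Semi-major axis of the transfer orbit: a_t = (7260 + 39300)/2 = 23280 km.
Circular speed at r = 39300 km: v_c = √(μ/r) = 3.1847 km/s.
Vis-viva on the transfer ellipse at r = 39300 km gives v_t = √[μ(2/r − 1/a_t)] = 1.7785 km/s.
Δv₂ = |v_t − v_c| = |1.7785 − 3.1847| = 1.406 km/s.

Δv₂ = 1.41 km/s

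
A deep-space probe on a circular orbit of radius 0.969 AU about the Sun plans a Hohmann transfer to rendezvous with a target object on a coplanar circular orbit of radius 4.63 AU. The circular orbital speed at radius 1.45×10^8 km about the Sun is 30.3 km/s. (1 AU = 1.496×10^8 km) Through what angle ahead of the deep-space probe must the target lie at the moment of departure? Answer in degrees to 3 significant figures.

From the circular-orbit relation v² = μ/r at r = 1.45×10^8 km: μ = v²r = (30.3)² × 1.45×10^8 = 1.33123×10^11 km³/s².
In km: r₁ = 0.969 × 1.496×10^8 = 1.449624×10^8 km; r₂ = 4.63 × 1.496×10^8 = 6.92648×10^8 km.
The Hohmann ellipse has a_t = (r₁ + r₂)/2 = 4.188052×10^8 km.
The half-period of the transfer ellipse is t = π√(a_t³/μ) = 7.380×10^7 s.
The target's mean motion on its circular orbit is ω₂ = √(μ/r₂³) = 2.002×10^-8 rad/s.
Angle swept by the target during transfer: ω₂·t = 1.477 rad = 84.63°.
The deep-space probe traverses 180° on the transfer ellipse, so the target must lead by 180° − 84.63° = 95.4°.

φ = 95.4°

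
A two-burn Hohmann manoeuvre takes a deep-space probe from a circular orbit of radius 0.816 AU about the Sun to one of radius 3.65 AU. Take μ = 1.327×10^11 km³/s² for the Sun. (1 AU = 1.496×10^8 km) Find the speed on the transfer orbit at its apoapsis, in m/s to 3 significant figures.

v = 9420 m/s

In km: r₁ = 0.816 × 1.496×10^8 = 1.220736×10^8 km; r₂ = 3.65 × 1.496×10^8 = 5.4604×10^8 km.
The Hohmann ellipse has a_t = (r₁ + r₂)/2 = 3.340568×10^8 km.
The apoapsis of the transfer ellipse is at r = 5.4604×10^8 km.
From the vis-viva equation, v = √[μ(2/r − 1/a_t)] = 9.424 km/s.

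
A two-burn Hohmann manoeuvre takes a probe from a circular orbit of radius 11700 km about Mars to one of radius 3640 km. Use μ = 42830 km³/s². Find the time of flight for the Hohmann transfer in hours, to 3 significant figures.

t = 2.83 hours

The Hohmann ellipse has a_t = (r₁ + r₂)/2 = 7670 km.
Half the transfer-orbit period gives t = π√(a_t³/μ) = 10200 s.
Converting: 10200 s ÷ 3600 s/hour = 2.83 hours.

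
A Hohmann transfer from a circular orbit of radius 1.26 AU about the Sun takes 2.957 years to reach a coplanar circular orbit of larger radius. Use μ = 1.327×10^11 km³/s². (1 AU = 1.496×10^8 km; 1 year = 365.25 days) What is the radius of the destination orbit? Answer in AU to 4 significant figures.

r₂ = 5.280 AU

In km: r₁ = 1.26 × 1.496×10^8 = 1.88496×10^8 km.
Transfer time t = 2.957 years × 365.25 × 86400 s = 9.33158232×10^7 s, and t = π√(a_t³/μ).
So a_t = (μ t²/π²)^(1/3) = (1.327×10^11 × (9.33158232×10^7)² / π²)^(1/3) = 4.8921×10^8 km.
Since a_t = (r₁ + r₂)/2, r₂ = 2a_t − r₁ = 2×4.8921×10^8 − 1.88496×10^8 = 7.89924×10^8 km.
In AU: r₂ = 7.89924×10^8 / 1.496×10^8 = 5.280 AU.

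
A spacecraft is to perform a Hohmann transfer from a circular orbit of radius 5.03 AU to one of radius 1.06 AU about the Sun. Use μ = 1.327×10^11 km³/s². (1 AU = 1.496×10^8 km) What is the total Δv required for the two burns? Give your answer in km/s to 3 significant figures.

Δv = 13.7 km/s

In km: r₁ = 5.03 × 1.496×10^8 = 7.52488×10^8 km; r₂ = 1.06 × 1.496×10^8 = 1.58576×10^8 km.
Transfer-ellipse semi-major axis a_t = (r₁ + r₂)/2 = (7.52488×10^8 + 1.58576×10^8)/2 = 4.55532×10^8 km.
Circular speed at r₁: v₁ = √(μ/r₁) = √(1.327×10^11/7.52488×10^8) = 13.28 km/s.
Transfer-orbit speed at r₁ (v² = μ(2/r − 1/a)): v_a = √[μ(2/r₁ − 1/a_t)] = 7.835 km/s.
First burn Δv₁ = |v_a − v₁| = 5.445 km/s.
At r₂, v₂ = √(μ/r₂) = 28.928 km/s.
Transfer-orbit speed at r₂: v_p = √[μ(2/r₂ − 1/a_t)] = 37.180 km/s.
Second burn Δv₂ = |v₂ − v_p| = 8.252 km/s.
Total Δv = Δv₁ + Δv₂ = 13.70 km/s.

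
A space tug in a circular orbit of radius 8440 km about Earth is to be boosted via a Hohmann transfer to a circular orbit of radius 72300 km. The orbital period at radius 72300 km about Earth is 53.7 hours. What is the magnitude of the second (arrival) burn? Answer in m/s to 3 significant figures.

Δv₂ = 1280 m/s

From Kepler's third law T² = 4π²r³/μ at r = 72300 km, T = 53.7 hours = 53.7 × 3600 s = 1.9332×10^5 s: μ = 4π²r³/T² = 3.99228×10^5 km³/s².
The Hohmann ellipse has a_t = (r₁ + r₂)/2 = 40370 km.
On the circular orbit at r = 72300 km, v_c = √(μ/r) = 2.34986 km/s.
Vis-viva on the transfer ellipse at r = 72300 km gives v_t = √[μ(2/r − 1/a_t)] = 1.07444 km/s.
Δv₂ = |v_t − v_c| = |1.07444 − 2.34986| = 1.275 km/s.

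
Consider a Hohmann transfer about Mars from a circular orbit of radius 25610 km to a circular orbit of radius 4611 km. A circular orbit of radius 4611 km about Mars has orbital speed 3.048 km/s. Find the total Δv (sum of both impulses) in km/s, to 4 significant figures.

Δv = 1.499 km/s

From the circular-orbit relation v² = μ/r at r = 4611 km: μ = v²r = (3.048)² × 4611 = 42837.6 km³/s².
The Hohmann ellipse has a_t = (r₁ + r₂)/2 = 15110.5 km.
At r₁ the circular-orbit speed is v₁ = √(μ/r₁) = 1.2933 km/s.
Transfer-orbit speed at r₁ (v² = μ(2/r − 1/a)): v_a = √[μ(2/r₁ − 1/a_t)] = 0.71444 km/s.
First burn Δv₁ = |v_a − v₁| = 0.5789 km/s.
At r₂, v₂ = √(μ/r₂) = 3.0480 km/s.
Transfer-orbit speed at r₂: v_p = √[μ(2/r₂ − 1/a_t)] = 3.9681 km/s.
Second burn Δv₂ = |v₂ − v_p| = 0.9201 km/s.
Δv = Δv₁ + Δv₂ = 0.5789 + 0.9201 = 1.499 km/s.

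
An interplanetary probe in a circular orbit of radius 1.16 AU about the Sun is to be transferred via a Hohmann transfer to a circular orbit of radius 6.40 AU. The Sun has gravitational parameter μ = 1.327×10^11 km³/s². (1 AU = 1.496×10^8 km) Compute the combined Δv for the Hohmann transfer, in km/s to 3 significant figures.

Δv = 13.6 km/s

In km: r₁ = 1.16 × 1.496×10^8 = 1.73536×10^8 km; r₂ = 6.40 × 1.496×10^8 = 9.5744×10^8 km.
The Hohmann ellipse has a_t = (r₁ + r₂)/2 = 5.65488×10^8 km.
At r₁ the circular-orbit speed is v₁ = √(μ/r₁) = 27.653 km/s.
On the transfer ellipse at r₁, vis-viva equation gives v_p = √[μ(2/r₁ − 1/a_t)] = 35.982 km/s.
First burn Δv₁ = |v_p − v₁| = 8.329 km/s.
At r₂, v₂ = √(μ/r₂) = 11.773 km/s.
Transfer-orbit speed at r₂: v_a = √[μ(2/r₂ − 1/a_t)] = 6.5217 km/s.
Second burn Δv₂ = |v₂ − v_a| = 5.251 km/s.
Δv = Δv₁ + Δv₂ = 8.329 + 5.251 = 13.58 km/s.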